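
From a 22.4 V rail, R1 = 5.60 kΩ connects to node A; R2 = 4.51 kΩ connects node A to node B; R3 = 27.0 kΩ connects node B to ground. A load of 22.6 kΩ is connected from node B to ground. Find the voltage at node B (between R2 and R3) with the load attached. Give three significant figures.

At node B, R3 is in parallel with the load: R3‖R_L = 12.30 kΩ.
Below node A the resistance is R2 + (R3‖R_L) = 16.81 kΩ, so V_A = 22.4 × 16.81/22.41 = 16.80 V.
Then V_B = V_A × (R3‖R_L)/(R2 + R3‖R_L) = 16.80 × 12.30/16.81 = 12.3 V.

V ≈ 12.3 V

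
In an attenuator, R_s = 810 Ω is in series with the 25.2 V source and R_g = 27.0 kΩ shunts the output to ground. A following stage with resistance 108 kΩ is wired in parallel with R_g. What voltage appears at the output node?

The load sits in parallel with R_g: R_g‖R_L = (27000 × 108000) / (27000 + 108000) = 21600 Ω.
V_out = 25.2 × 21600 / (810 + 21600) = 25.2 × 21600/22410 = 24.3 V.
(Unloaded it would have been 24.5 V.)

V_out ≈ 24.3 V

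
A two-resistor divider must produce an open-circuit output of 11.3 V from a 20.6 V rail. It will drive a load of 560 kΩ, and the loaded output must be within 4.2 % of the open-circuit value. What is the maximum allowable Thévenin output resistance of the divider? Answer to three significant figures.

Loading drop = R_th/(R_th + R_L) ≤ 0.0420, so R_th ≤ R_L · ε/(1−ε) = 560 kΩ × 0.0420/0.9580 = 24.6 kΩ.

R_th ≤ 24.6 kΩ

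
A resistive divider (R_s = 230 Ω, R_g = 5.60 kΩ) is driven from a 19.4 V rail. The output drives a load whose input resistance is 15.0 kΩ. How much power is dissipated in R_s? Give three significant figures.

P ≈ 4.66 mW

Total resistance from the source is R_s + (R_g‖R_L) = 4308 Ω, so I = 19.4/4308 Ω = 4.504 mA.
P = I²·R_s = (4.504 mA)² × 230 Ω = 4.66 mW.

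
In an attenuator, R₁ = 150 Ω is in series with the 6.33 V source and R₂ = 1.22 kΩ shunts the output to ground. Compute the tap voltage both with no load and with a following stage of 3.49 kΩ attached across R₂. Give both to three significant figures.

Open-circuit: V = 6.33 × 1220/(150 + 1220) = 5.64 V.
With the load, R₂ becomes R₂‖R_L = 904.0 Ω, so V = 6.33 × 904.0/1054 = 5.43 V.

Unloaded: 5.64 V; loaded: 5.43 V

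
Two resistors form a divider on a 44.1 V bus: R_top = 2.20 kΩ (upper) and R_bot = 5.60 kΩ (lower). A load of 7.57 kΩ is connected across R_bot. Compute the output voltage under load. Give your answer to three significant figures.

V_out ≈ 26.2 V

The load sits in parallel with R_bot: R_bot‖R_L = (5.60 × 7.57) / (5.60 + 7.57) = 3.219 kΩ.
V_out = 44.1 × 3.219 / (2.20 + 3.219) = 44.1 × 3.219/5.419 = 26.2 V.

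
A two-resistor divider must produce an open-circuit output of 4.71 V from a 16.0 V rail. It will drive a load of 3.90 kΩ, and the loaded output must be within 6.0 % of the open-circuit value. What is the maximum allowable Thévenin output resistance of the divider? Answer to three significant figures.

Loading drop = R_th/(R_th + R_L) ≤ 0.0600, so R_th ≤ R_L · ε/(1−ε) = 3.90 kΩ × 0.0600/0.9400 = 249 Ω.

R_th ≤ 249 Ω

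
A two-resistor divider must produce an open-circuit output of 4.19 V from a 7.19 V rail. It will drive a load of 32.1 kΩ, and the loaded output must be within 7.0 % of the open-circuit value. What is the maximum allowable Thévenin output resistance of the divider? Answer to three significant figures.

Loading drop = R_th/(R_th + R_L) ≤ 0.0700, so R_th ≤ R_L · ε/(1−ε) = 32.1 kΩ × 0.0700/0.9300 = 2.42 kΩ.
(Any R1, R2 with R2/(R1+R2) = 0.583 and R1‖R2 ≤ 2.42 kΩ will meet the spec.)

R_th ≤ 2.42 kΩ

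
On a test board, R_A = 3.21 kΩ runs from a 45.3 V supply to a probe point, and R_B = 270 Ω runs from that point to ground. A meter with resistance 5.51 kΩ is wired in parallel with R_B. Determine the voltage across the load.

V_out ≈ 3.36 V

The load sits in parallel with R_B: R_B‖R_L = (270 × 5510) / (270 + 5510) = 257.4 Ω.
V_out = 45.3 × 257.4 / (3210 + 257.4) = 45.3 × 257.4/3467 = 3.36 V.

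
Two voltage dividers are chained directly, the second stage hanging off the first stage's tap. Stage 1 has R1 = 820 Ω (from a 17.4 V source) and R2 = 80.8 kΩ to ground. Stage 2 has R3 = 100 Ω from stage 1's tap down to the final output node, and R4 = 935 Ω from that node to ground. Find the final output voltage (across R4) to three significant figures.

V_out ≈ 8.72 V

Stage 2 presents R3+R4 = 1035 Ω as a load on stage 1's tap.
Stage 1's lower leg becomes R2‖(R3+R4) = 1022 Ω, so V_mid = 17.4 × 1022/1842 = 9.654 V.
Stage 2 is itself unloaded: V_out = V_mid × R4/(R3+R4) = 9.654 × 935/1035 = 8.72 V.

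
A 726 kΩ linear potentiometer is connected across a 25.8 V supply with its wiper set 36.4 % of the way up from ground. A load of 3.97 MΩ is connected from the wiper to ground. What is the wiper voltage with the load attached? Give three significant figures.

V ≈ 9.01 V

The wiper splits the pot into (1−α)R = 461.7 kΩ above and αR = 264.3 kΩ below.
Lower section ‖ load = 247.8 kΩ.
V_wiper = 25.8 × 247.8/(461.7 + 247.8) = 9.01 V.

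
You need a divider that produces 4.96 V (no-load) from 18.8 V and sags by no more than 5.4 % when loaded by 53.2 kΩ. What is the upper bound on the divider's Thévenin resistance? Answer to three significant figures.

Loading drop = R_th/(R_th + R_L) ≤ 0.0540, so R_th ≤ R_L · ε/(1−ε) = 53.2 kΩ × 0.0540/0.9460 = 3.04 kΩ.
(Any R1, R2 with R2/(R1+R2) = 0.264 and R1‖R2 ≤ 3.04 kΩ will meet the spec.)

R_th ≤ 3.04 kΩ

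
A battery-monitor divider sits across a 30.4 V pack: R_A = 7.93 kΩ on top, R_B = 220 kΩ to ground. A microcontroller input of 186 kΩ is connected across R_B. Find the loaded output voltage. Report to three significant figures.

The load sits in parallel with R_B: R_B‖R_L = (220 × 186) / (220 + 186) = 100.8 kΩ.
V_out = 30.4 × 100.8 / (7.93 + 100.8) = 30.4 × 100.8/108.7 = 28.2 V.

V_out ≈ 28.2 V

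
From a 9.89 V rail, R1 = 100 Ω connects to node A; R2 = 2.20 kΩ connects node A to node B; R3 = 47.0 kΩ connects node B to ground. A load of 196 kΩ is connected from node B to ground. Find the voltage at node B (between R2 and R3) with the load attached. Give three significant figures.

At node B, R3 is in parallel with the load: R3‖R_L = 37910 Ω.
Below node A the resistance is R2 + (R3‖R_L) = 40110 Ω, so V_A = 9.89 × 40110/40210 = 9.865 V.
Then V_B = V_A × (R3‖R_L)/(R2 + R3‖R_L) = 9.865 × 37910/40110 = 9.32 V.

V ≈ 9.32 V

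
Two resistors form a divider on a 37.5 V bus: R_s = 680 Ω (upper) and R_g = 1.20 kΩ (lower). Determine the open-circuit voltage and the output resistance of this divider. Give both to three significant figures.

V_th is the open-circuit tap voltage: 37.5 × 1200/(680 + 1200) = 23.9 V.
With the supply zeroed, R_s and R_g appear in parallel from the tap: R_th = R_s‖R_g = (680 × 1200)/1880 = 434 Ω.

V_th = 23.9 V, R_th = 434 Ω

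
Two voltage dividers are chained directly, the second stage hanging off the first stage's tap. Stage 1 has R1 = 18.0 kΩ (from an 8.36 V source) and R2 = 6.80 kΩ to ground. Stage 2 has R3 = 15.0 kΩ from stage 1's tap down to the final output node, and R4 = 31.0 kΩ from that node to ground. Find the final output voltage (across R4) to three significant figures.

Stage 2 presents R3+R4 = 46.00 kΩ as a load on stage 1's tap.
Stage 1's lower leg becomes R2‖(R3+R4) = 5.924 kΩ, so V_mid = 8.36 × 5.924/23.92 = 2.070 V.
Stage 2 is itself unloaded: V_out = V_mid × R4/(R3+R4) = 2.070 × 31.0/46.00 = 1.40 V.

V_out ≈ 1.40 V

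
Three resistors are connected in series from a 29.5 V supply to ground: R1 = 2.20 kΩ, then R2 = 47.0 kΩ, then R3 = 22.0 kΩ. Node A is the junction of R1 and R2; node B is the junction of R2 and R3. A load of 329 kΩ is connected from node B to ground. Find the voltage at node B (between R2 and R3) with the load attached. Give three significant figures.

At node B, R3 is in parallel with the load: R3‖R_L = 20.62 kΩ.
Below node A the resistance is R2 + (R3‖R_L) = 67.62 kΩ, so V_A = 29.5 × 67.62/69.82 = 28.57 V.
Then V_B = V_A × (R3‖R_L)/(R2 + R3‖R_L) = 28.57 × 20.62/67.62 = 8.71 V.

V ≈ 8.71 V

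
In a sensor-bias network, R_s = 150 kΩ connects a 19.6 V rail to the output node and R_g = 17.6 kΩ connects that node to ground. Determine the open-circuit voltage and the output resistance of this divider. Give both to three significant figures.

V_th is the open-circuit tap voltage: 19.6 × 17.6/(150 + 17.6) = 2.06 V.
With the supply zeroed, R_s and R_g appear in parallel from the tap: R_th = R_s‖R_g = (150 × 17.6)/167.6 = 15.8 kΩ.

V_th = 2.06 V, R_th = 15.8 kΩ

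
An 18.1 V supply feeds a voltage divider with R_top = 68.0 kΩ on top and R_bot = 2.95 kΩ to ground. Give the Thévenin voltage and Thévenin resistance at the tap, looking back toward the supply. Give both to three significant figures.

V_th = 0.753 V, R_th = 2.83 kΩ

V_th is the open-circuit tap voltage: 18.1 × 2.95/(68.0 + 2.95) = 0.753 V.
With the supply zeroed, R_top and R_bot appear in parallel from the tap: R_th = R_top‖R_bot = (68.0 × 2.95)/70.95 = 2.83 kΩ.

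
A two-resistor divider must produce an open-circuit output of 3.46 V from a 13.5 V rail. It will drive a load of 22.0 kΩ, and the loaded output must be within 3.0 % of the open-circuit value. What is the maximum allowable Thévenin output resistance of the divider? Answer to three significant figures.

Loading drop = R_th/(R_th + R_L) ≤ 0.0300, so R_th ≤ R_L · ε/(1−ε) = 22.0 kΩ × 0.0300/0.9700 = 680 Ω.
(Any R1, R2 with R2/(R1+R2) = 0.256 and R1‖R2 ≤ 680 Ω will meet the spec.)

R_th ≤ 680 Ω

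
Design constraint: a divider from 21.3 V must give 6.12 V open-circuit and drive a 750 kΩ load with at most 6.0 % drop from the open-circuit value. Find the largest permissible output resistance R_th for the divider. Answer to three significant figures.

R_th ≤ 47.9 kΩ

Loading drop = R_th/(R_th + R_L) ≤ 0.0600, so R_th ≤ R_L · ε/(1−ε) = 750 kΩ × 0.0600/0.9400 = 47.9 kΩ.
(Any R1, R2 with R2/(R1+R2) = 0.287 and R1‖R2 ≤ 47.9 kΩ will meet the spec.)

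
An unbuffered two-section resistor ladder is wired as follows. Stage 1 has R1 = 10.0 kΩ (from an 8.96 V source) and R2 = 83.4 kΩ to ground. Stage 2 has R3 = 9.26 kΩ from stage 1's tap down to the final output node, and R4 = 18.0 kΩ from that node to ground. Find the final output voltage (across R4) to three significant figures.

Stage 2 presents R3+R4 = 27.26 kΩ as a load on stage 1's tap.
Stage 1's lower leg becomes R2‖(R3+R4) = 20.54 kΩ, so V_mid = 8.96 × 20.54/30.54 = 6.027 V.
Stage 2 is itself unloaded: V_out = V_mid × R4/(R3+R4) = 6.027 × 18.0/27.26 = 3.98 V.

V_out ≈ 3.98 V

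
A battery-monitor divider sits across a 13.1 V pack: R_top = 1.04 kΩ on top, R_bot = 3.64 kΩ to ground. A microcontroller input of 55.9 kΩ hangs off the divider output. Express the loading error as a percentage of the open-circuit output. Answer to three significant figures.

The divider's output (Thévenin) resistance is R_top‖R_bot = 0.8089 kΩ.
Fractional drop under load = R_th/(R_th + R_L) = 0.8089 / (0.8089 + 55.9) = 0.01426.
So the output falls by 1.43 %.

1.43 %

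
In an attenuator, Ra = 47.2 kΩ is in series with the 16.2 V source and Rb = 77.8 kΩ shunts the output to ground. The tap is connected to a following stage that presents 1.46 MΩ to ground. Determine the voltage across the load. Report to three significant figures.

The load sits in parallel with Rb: Rb‖R_L = (77.8 × 1460) / (77.8 + 1460) = 73.86 kΩ.
V_out = 16.2 × 73.86 / (47.2 + 73.86) = 16.2 × 73.86/121.1 = 9.88 V.
(Unloaded it would have been 10.1 V.)

V_out ≈ 9.88 V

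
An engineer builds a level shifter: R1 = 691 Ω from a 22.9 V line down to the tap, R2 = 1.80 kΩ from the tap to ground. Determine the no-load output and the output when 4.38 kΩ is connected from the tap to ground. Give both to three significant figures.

Unloaded: 16.5 V; loaded: 14.9 V

Open-circuit: V = 22.9 × 1800/(691 + 1800) = 16.5 V.
With the load, R2 becomes R2‖R_L = 1276 Ω, so V = 22.9 × 1276/1967 = 14.9 V.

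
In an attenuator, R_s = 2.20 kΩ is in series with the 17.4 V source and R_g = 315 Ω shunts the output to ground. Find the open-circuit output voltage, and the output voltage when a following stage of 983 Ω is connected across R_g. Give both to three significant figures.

Open-circuit: V = 17.4 × 315/(2200 + 315) = 2.18 V.
With the load, R_g becomes R_g‖R_L = 238.6 Ω, so V = 17.4 × 238.6/2439 = 1.70 V.

Unloaded: 2.18 V; loaded: 1.70 V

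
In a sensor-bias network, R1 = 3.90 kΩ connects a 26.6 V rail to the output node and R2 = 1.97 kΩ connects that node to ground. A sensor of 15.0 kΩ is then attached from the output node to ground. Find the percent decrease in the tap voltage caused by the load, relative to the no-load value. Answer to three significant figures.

8.03 %

The divider's output (Thévenin) resistance is R1‖R2 = 1.309 kΩ.
Fractional drop under load = R_th/(R_th + R_L) = 1.309 / (1.309 + 15.0) = 0.08025.
So the output falls by 8.03 %.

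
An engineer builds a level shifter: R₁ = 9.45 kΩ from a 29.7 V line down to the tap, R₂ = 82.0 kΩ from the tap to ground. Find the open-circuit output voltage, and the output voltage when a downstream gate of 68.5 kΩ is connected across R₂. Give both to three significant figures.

Unloaded: 26.6 V; loaded: 23.7 V

Open-circuit: V = 29.7 × 82.0/(9.45 + 82.0) = 26.6 V.
With the load, R₂ becomes R₂‖R_L = 37.32 kΩ, so V = 29.7 × 37.32/46.77 = 23.7 V.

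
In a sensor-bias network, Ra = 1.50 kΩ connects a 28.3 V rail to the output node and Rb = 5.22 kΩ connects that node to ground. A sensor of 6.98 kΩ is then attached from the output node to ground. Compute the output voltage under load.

V_out ≈ 18.8 V

The load sits in parallel with Rb: Rb‖R_L = (5.22 × 6.98) / (5.22 + 6.98) = 2.987 kΩ.
V_out = 28.3 × 2.987 / (1.50 + 2.987) = 28.3 × 2.987/4.487 = 18.8 V.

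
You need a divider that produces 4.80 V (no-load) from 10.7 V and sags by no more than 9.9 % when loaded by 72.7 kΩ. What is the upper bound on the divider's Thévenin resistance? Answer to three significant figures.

Loading drop = R_th/(R_th + R_L) ≤ 0.0990, so R_th ≤ R_L · ε/(1−ε) = 72.7 kΩ × 0.0990/0.9010 = 7.99 kΩ.

R_th ≤ 7.99 kΩ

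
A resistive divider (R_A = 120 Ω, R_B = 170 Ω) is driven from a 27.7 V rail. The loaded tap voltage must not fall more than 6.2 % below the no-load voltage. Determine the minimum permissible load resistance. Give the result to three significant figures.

Output resistance R_th = R_A‖R_B = (120 × 170)/290.0 = 70.34 Ω.
The fractional drop is R_th/(R_th + R_L); requiring this ≤ 0.0620 gives R_L ≥ R_th(1/0.0620 − 1) = 70.34 × 15.13 = 1.06 kΩ.

R_L(min) ≈ 1.06 kΩ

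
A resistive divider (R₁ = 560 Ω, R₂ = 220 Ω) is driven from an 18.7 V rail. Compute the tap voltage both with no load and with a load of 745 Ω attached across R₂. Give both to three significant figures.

Open-circuit: V = 18.7 × 220/(560 + 220) = 5.27 V.
With the load, R₂ becomes R₂‖R_L = 169.8 Ω, so V = 18.7 × 169.8/729.8 = 4.35 V.

Unloaded: 5.27 V; loaded: 4.35 V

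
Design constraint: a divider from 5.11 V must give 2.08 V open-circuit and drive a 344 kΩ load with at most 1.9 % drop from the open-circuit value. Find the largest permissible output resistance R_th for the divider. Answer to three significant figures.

R_th ≤ 6.66 kΩ

Loading drop = R_th/(R_th + R_L) ≤ 0.0190, so R_th ≤ R_L · ε/(1−ε) = 344 kΩ × 0.0190/0.9810 = 6.66 kΩ.
(Any R1, R2 with R2/(R1+R2) = 0.407 and R1‖R2 ≤ 6.66 kΩ will meet the spec.)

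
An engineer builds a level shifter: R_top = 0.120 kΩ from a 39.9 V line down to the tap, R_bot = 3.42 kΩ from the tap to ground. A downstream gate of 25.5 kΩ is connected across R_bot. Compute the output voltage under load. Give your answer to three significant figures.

V_out ≈ 38.4 V

The load sits in parallel with R_bot: R_bot‖R_L = (3420 × 25500) / (3420 + 25500) = 3016 Ω.
V_out = 39.9 × 3016 / (120 + 3016) = 39.9 × 3016/3136 = 38.4 V.
(Unloaded it would have been 38.5 V.)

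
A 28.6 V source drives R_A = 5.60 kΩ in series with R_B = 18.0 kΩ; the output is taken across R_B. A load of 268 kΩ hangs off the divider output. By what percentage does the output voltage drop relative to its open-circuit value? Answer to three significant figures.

The divider's output (Thévenin) resistance is R_A‖R_B = 4.271 kΩ.
Fractional drop under load = R_th/(R_th + R_L) = 4.271 / (4.271 + 268) = 0.01569.
So the output falls by 1.57 %.

1.57 %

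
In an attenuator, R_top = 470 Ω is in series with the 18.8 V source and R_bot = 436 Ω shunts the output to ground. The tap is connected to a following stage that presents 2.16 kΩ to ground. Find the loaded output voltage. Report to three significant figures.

V_out ≈ 8.19 V

The load sits in parallel with R_bot: R_bot‖R_L = (436 × 2160) / (436 + 2160) = 362.8 Ω.
V_out = 18.8 × 362.8 / (470 + 362.8) = 18.8 × 362.8/832.8 = 8.19 V.
(Unloaded it would have been 9.05 V.)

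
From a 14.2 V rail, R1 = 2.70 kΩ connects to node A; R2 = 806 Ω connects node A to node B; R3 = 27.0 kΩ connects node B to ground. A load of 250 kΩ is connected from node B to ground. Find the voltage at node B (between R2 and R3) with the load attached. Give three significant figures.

V ≈ 12.4 V

At node B, R3 is in parallel with the load: R3‖R_L = 24370 Ω.
Below node A the resistance is R2 + (R3‖R_L) = 25170 Ω, so V_A = 14.2 × 25170/27870 = 12.82 V.
Then V_B = V_A × (R3‖R_L)/(R2 + R3‖R_L) = 12.82 × 24370/25170 = 12.4 V.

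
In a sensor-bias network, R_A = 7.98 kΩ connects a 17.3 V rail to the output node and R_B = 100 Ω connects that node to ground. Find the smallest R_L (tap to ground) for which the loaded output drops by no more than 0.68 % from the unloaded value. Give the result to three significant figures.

Output resistance R_th = R_A‖R_B = (7980 × 100)/8080 = 98.76 Ω.
The fractional drop is R_th/(R_th + R_L); requiring this ≤ 0.00680 gives R_L ≥ R_th(1/0.00680 − 1) = 98.76 × 146.1 = 14.4 kΩ.

R_L(min) ≈ 14.4 kΩ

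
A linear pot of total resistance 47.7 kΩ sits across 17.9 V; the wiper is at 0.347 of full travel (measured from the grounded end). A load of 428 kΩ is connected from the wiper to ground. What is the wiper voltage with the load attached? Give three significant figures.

The wiper splits the pot into (1−α)R = 31.15 kΩ above and αR = 16.55 kΩ below.
Lower section ‖ load = 15.94 kΩ.
V_wiper = 17.9 × 15.94/(31.15 + 15.94) = 6.06 V.

V ≈ 6.06 V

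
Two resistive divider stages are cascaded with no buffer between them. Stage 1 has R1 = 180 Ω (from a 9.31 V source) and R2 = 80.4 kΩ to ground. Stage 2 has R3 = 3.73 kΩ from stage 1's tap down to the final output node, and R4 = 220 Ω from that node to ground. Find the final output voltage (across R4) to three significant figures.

V_out ≈ 0.495 V

Stage 2 presents R3+R4 = 3950 Ω as a load on stage 1's tap.
Stage 1's lower leg becomes R2‖(R3+R4) = 3765 Ω, so V_mid = 9.31 × 3765/3945 = 8.885 V.
Stage 2 is itself unloaded: V_out = V_mid × R4/(R3+R4) = 8.885 × 220/3950 = 0.495 V.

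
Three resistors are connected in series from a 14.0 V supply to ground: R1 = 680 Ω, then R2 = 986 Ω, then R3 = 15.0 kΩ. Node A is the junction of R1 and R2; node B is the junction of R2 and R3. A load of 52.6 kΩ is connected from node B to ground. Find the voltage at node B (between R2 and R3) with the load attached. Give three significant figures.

At node B, R3 is in parallel with the load: R3‖R_L = 11670 Ω.
Below node A the resistance is R2 + (R3‖R_L) = 12660 Ω, so V_A = 14.0 × 12660/13340 = 13.29 V.
Then V_B = V_A × (R3‖R_L)/(R2 + R3‖R_L) = 13.29 × 11670/12660 = 12.3 V.

V ≈ 12.3 V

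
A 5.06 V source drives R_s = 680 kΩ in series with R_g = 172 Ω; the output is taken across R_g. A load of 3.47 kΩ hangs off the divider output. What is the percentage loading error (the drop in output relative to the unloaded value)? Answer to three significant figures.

The divider's output (Thévenin) resistance is R_s‖R_g = 172.0 Ω.
Fractional drop under load = R_th/(R_th + R_L) = 172.0 / (172.0 + 3470) = 0.04722.
So the output falls by 4.72 %.

4.72 %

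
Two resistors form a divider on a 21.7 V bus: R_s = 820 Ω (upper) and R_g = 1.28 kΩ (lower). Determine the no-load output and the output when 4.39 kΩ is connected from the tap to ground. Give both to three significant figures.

Unloaded: 13.2 V; loaded: 11.9 V

Open-circuit: V = 21.7 × 1280/(820 + 1280) = 13.2 V.
With the load, R_g becomes R_g‖R_L = 991.0 Ω, so V = 21.7 × 991.0/1811 = 11.9 V.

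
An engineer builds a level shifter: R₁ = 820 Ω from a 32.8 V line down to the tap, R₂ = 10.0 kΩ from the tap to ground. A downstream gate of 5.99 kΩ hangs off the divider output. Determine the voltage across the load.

V_out ≈ 26.9 V

The load sits in parallel with R₂: R₂‖R_L = (10000 × 5990) / (10000 + 5990) = 3746 Ω.
V_out = 32.8 × 3746 / (820 + 3746) = 32.8 × 3746/4566 = 26.9 V.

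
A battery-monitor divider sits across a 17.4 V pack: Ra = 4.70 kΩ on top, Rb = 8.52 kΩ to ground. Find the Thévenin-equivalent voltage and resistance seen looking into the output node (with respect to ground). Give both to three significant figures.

V_th = 11.2 V, R_th = 3.03 kΩ

V_th is the open-circuit tap voltage: 17.4 × 8.52/(4.70 + 8.52) = 11.2 V.
With the supply zeroed, Ra and Rb appear in parallel from the tap: R_th = Ra‖Rb = (4.70 × 8.52)/13.22 = 3.03 kΩ.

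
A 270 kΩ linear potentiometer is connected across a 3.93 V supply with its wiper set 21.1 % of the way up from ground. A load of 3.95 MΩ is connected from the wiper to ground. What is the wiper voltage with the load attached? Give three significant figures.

V ≈ 0.820 V

The wiper splits the pot into (1−α)R = 213.0 kΩ above and αR = 56.97 kΩ below.
Lower section ‖ load = 56.16 kΩ.
V_wiper = 3.93 × 56.16/(213.0 + 56.16) = 0.820 V.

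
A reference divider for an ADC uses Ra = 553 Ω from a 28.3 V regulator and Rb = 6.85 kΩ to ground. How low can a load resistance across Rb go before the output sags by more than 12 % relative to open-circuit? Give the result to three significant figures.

R_L(min) ≈ 3.75 kΩ

Output resistance R_th = Ra‖Rb = (553 × 6850)/7403 = 511.7 Ω.
The fractional drop is R_th/(R_th + R_L); requiring this ≤ 0.120 gives R_L ≥ R_th(1/0.120 − 1) = 511.7 × 7.333 = 3.75 kΩ.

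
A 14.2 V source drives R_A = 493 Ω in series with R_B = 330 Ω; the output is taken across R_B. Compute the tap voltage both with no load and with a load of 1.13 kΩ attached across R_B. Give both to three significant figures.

Unloaded: 5.69 V; loaded: 4.85 V

Open-circuit: V = 14.2 × 330/(493 + 330) = 5.69 V.
With the load, R_B becomes R_B‖R_L = 255.4 Ω, so V = 14.2 × 255.4/748.4 = 4.85 V.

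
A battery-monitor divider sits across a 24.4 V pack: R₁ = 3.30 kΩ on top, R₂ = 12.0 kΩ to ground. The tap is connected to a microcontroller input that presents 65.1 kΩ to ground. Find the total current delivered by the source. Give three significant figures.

R₂‖R_L = 10.13 kΩ, so the source sees R₁ + R₂‖R_L = 13.43 kΩ.
I = 24.4 V / 13.43 kΩ = 1.82 mA.

I ≈ 1.82 mA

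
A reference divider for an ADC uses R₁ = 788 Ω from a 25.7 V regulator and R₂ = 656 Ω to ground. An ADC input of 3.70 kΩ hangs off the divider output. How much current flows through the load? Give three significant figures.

R₂‖R_L = 557.2 Ω; V_out = 25.7 × 557.2/1345 = 10.65 V.
I_L = V_out / R_L = 10.65 / 3.70 kΩ = 2.88 mA.

I_L ≈ 2.88 mA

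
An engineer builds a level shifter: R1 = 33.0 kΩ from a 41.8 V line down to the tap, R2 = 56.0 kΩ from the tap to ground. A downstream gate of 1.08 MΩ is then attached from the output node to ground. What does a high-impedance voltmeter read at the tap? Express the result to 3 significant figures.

V_out ≈ 25.8 V

The load sits in parallel with R2: R2‖R_L = (56.0 × 1080) / (56.0 + 1080) = 53.24 kΩ.
V_out = 41.8 × 53.24 / (33.0 + 53.24) = 41.8 × 53.24/86.24 = 25.8 V.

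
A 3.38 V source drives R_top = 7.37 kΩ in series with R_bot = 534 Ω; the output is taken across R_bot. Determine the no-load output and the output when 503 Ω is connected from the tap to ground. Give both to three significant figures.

Open-circuit: V = 3.38 × 534/(7370 + 534) = 0.228 V.
With the load, R_bot becomes R_bot‖R_L = 259.0 Ω, so V = 3.38 × 259.0/7629 = 0.115 V.

Unloaded: 0.228 V; loaded: 0.115 V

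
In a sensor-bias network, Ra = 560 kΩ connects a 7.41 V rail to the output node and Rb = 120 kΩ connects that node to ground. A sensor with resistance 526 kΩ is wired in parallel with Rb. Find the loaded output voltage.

V_out ≈ 1.10 V

The load sits in parallel with Rb: Rb‖R_L = (120 × 526) / (120 + 526) = 97.71 kΩ.
V_out = 7.41 × 97.71 / (560 + 97.71) = 7.41 × 97.71/657.7 = 1.10 V.
(Unloaded it would have been 1.31 V.)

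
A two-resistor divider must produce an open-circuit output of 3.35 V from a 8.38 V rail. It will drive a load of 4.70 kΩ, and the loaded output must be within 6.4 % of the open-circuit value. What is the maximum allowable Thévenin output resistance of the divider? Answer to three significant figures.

Loading drop = R_th/(R_th + R_L) ≤ 0.0640, so R_th ≤ R_L · ε/(1−ε) = 4.70 kΩ × 0.0640/0.9360 = 321 Ω.

R_th ≤ 321 Ω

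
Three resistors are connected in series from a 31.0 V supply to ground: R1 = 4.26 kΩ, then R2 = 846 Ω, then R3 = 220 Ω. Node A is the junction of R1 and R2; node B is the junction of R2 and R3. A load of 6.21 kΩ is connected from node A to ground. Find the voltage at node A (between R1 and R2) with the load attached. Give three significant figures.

V ≈ 5.46 V

Below node A the series string R2+R3 = 1066 Ω sits in parallel with the 6210 Ω load: 909.8 Ω.
V_A = 31.0 × 909.8/(4260 + 909.8) = 5.46 V.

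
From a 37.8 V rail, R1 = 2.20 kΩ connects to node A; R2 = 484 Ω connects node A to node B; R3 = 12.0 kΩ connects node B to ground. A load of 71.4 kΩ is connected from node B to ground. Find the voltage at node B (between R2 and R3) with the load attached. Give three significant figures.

At node B, R3 is in parallel with the load: R3‖R_L = 10270 Ω.
Below node A the resistance is R2 + (R3‖R_L) = 10760 Ω, so V_A = 37.8 × 10760/12960 = 31.38 V.
Then V_B = V_A × (R3‖R_L)/(R2 + R3‖R_L) = 31.38 × 10270/10760 = 30.0 V.

V ≈ 30.0 V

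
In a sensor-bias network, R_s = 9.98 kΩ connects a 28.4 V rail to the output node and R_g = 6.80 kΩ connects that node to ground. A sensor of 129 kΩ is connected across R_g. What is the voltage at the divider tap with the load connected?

V_out ≈ 11.2 V

The load sits in parallel with R_g: R_g‖R_L = (6.80 × 129) / (6.80 + 129) = 6.459 kΩ.
V_out = 28.4 × 6.459 / (9.98 + 6.459) = 28.4 × 6.459/16.44 = 11.2 V.
(Unloaded it would have been 11.5 V.)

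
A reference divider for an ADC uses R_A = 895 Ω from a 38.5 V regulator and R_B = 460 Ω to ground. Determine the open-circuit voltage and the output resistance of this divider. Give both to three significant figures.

V_th is the open-circuit tap voltage: 38.5 × 460/(895 + 460) = 13.1 V.
With the supply zeroed, R_A and R_B appear in parallel from the tap: R_th = R_A‖R_B = (895 × 460)/1355 = 304 Ω.

V_th = 13.1 V, R_th = 304 Ω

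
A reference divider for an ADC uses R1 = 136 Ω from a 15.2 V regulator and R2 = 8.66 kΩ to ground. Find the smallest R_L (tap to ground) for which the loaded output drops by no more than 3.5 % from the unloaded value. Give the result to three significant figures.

Output resistance R_th = R1‖R2 = (136 × 8660)/8796 = 133.9 Ω.
The fractional drop is R_th/(R_th + R_L); requiring this ≤ 0.0350 gives R_L ≥ R_th(1/0.0350 − 1) = 133.9 × 27.57 = 3.69 kΩ.

R_L(min) ≈ 3.69 kΩ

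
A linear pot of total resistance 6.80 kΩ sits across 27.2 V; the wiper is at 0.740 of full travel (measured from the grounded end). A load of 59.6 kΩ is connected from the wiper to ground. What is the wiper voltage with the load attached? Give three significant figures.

The wiper splits the pot into (1−α)R = 1.768 kΩ above and αR = 5.032 kΩ below.
Lower section ‖ load = 4.640 kΩ.
V_wiper = 27.2 × 4.640/(1.768 + 4.640) = 19.7 V.

V ≈ 19.7 V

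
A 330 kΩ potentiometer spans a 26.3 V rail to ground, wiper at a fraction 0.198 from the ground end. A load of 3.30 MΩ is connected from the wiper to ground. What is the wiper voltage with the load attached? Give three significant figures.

The wiper splits the pot into (1−α)R = 264.7 kΩ above and αR = 65.34 kΩ below.
Lower section ‖ load = 64.07 kΩ.
V_wiper = 26.3 × 64.07/(264.7 + 64.07) = 5.13 V.

V ≈ 5.13 V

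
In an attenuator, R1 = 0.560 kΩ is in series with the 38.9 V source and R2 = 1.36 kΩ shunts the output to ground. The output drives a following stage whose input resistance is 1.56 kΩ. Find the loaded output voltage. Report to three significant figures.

The load sits in parallel with R2: R2‖R_L = (1360 × 1560) / (1360 + 1560) = 726.6 Ω.
V_out = 38.9 × 726.6 / (560 + 726.6) = 38.9 × 726.6/1287 = 22.0 V.
(Unloaded it would have been 27.6 V.)

V_out ≈ 22.0 V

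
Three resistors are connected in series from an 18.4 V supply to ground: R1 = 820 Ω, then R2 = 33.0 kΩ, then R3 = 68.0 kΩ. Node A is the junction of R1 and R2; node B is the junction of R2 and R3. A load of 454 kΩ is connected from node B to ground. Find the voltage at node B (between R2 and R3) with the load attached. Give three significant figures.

V ≈ 11.7 V

At node B, R3 is in parallel with the load: R3‖R_L = 59140 Ω.
Below node A the resistance is R2 + (R3‖R_L) = 92140 Ω, so V_A = 18.4 × 92140/92960 = 18.24 V.
Then V_B = V_A × (R3‖R_L)/(R2 + R3‖R_L) = 18.24 × 59140/92140 = 11.7 V.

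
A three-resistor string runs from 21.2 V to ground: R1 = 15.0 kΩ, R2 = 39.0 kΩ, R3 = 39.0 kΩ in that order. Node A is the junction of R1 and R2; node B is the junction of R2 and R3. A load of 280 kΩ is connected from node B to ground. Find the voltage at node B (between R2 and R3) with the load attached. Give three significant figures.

V ≈ 8.23 V

At node B, R3 is in parallel with the load: R3‖R_L = 34.23 kΩ.
Below node A the resistance is R2 + (R3‖R_L) = 73.23 kΩ, so V_A = 21.2 × 73.23/88.23 = 17.60 V.
Then V_B = V_A × (R3‖R_L)/(R2 + R3‖R_L) = 17.60 × 34.23/73.23 = 8.23 V.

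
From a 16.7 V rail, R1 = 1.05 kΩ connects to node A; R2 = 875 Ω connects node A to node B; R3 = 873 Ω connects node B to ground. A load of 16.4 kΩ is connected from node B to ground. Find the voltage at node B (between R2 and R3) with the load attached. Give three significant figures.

At node B, R3 is in parallel with the load: R3‖R_L = 828.9 Ω.
Below node A the resistance is R2 + (R3‖R_L) = 1704 Ω, so V_A = 16.7 × 1704/2754 = 10.33 V.
Then V_B = V_A × (R3‖R_L)/(R2 + R3‖R_L) = 10.33 × 828.9/1704 = 5.03 V.

V ≈ 5.03 V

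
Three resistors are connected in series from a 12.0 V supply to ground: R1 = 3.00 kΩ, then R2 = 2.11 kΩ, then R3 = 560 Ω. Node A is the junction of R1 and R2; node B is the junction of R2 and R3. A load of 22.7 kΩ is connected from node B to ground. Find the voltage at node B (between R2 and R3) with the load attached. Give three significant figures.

V ≈ 1.16 V

At node B, R3 is in parallel with the load: R3‖R_L = 546.5 Ω.
Below node A the resistance is R2 + (R3‖R_L) = 2657 Ω, so V_A = 12.0 × 2657/5657 = 5.636 V.
Then V_B = V_A × (R3‖R_L)/(R2 + R3‖R_L) = 5.636 × 546.5/2657 = 1.16 V.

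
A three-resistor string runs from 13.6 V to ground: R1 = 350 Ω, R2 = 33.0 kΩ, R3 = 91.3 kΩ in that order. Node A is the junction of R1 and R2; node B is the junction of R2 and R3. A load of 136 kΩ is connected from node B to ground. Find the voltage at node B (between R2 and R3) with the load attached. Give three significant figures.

V ≈ 8.44 V

At node B, R3 is in parallel with the load: R3‖R_L = 54630 Ω.
Below node A the resistance is R2 + (R3‖R_L) = 87630 Ω, so V_A = 13.6 × 87630/87980 = 13.55 V.
Then V_B = V_A × (R3‖R_L)/(R2 + R3‖R_L) = 13.55 × 54630/87630 = 8.44 V.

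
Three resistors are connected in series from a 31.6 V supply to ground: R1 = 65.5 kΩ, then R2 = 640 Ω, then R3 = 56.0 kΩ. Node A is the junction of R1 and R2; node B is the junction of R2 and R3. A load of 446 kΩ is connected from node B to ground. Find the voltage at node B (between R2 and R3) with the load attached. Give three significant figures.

At node B, R3 is in parallel with the load: R3‖R_L = 49750 Ω.
Below node A the resistance is R2 + (R3‖R_L) = 50390 Ω, so V_A = 31.6 × 50390/115900 = 13.74 V.
Then V_B = V_A × (R3‖R_L)/(R2 + R3‖R_L) = 13.74 × 49750/50390 = 13.6 V.

V ≈ 13.6 V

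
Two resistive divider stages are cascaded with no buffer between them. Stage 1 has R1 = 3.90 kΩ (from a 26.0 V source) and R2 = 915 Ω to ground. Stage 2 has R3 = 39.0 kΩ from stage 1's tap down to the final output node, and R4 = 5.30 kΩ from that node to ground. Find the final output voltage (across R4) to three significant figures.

Stage 2 presents R3+R4 = 44300 Ω as a load on stage 1's tap.
Stage 1's lower leg becomes R2‖(R3+R4) = 896.5 Ω, so V_mid = 26.0 × 896.5/4796 = 4.860 V.
Stage 2 is itself unloaded: V_out = V_mid × R4/(R3+R4) = 4.860 × 5300/44300 = 0.581 V.

V_out ≈ 0.581 V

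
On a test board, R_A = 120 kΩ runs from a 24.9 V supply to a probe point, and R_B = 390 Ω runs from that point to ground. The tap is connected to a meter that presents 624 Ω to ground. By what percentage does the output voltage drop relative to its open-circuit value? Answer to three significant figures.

The divider's output (Thévenin) resistance is R_A‖R_B = 388.7 Ω.
Fractional drop under load = R_th/(R_th + R_L) = 388.7 / (388.7 + 624) = 0.3838.
So the output falls by 38.4 %.

38.4 %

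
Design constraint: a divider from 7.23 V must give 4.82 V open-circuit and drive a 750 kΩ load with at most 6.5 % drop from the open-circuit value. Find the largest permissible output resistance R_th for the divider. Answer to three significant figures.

R_th ≤ 52.1 kΩ

Loading drop = R_th/(R_th + R_L) ≤ 0.0650, so R_th ≤ R_L · ε/(1−ε) = 750 kΩ × 0.0650/0.9350 = 52.1 kΩ.
(Any R1, R2 with R2/(R1+R2) = 0.667 and R1‖R2 ≤ 52.1 kΩ will meet the spec.)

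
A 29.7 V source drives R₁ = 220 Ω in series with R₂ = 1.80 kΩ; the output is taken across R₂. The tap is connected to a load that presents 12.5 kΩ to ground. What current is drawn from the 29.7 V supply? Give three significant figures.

I ≈ 16.6 mA

R₂‖R_L = 1573 Ω, so the source sees R₁ + R₂‖R_L = 1793 Ω.
I = 29.7 V / 1793 Ω = 16.6 mA.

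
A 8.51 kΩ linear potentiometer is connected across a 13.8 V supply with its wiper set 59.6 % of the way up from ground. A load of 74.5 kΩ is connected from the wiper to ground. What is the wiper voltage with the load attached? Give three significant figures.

V ≈ 8.00 V

The wiper splits the pot into (1−α)R = 3.438 kΩ above and αR = 5.072 kΩ below.
Lower section ‖ load = 4.749 kΩ.
V_wiper = 13.8 × 4.749/(3.438 + 4.749) = 8.00 V.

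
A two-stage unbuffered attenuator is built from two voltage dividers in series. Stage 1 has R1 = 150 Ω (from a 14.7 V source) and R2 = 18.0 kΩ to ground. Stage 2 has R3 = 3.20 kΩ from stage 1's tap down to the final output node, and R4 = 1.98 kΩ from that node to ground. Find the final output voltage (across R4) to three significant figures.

Stage 2 presents R3+R4 = 5180 Ω as a load on stage 1's tap.
Stage 1's lower leg becomes R2‖(R3+R4) = 4022 Ω, so V_mid = 14.7 × 4022/4172 = 14.17 V.
Stage 2 is itself unloaded: V_out = V_mid × R4/(R3+R4) = 14.17 × 1980/5180 = 5.42 V.

V_out ≈ 5.42 V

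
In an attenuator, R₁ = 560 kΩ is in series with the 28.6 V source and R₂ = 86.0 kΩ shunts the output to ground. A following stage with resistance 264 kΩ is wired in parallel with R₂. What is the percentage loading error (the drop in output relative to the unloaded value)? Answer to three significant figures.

Unloaded V = 28.6 × 86.0/646.0 = 3.807 V.
Loaded: R₂‖R_L = 64.87 kΩ, giving V = 28.6 × 64.87/624.9 = 2.969 V.
Drop = (3.807 − 2.969) / 3.807 = 22.0 %.

22.0 %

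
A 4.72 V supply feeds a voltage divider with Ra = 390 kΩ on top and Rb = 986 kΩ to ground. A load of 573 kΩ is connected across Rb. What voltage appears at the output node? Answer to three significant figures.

V_out ≈ 2.27 V

The load sits in parallel with Rb: Rb‖R_L = (986 × 573) / (986 + 573) = 362.4 kΩ.
V_out = 4.72 × 362.4 / (390 + 362.4) = 4.72 × 362.4/752.4 = 2.27 V.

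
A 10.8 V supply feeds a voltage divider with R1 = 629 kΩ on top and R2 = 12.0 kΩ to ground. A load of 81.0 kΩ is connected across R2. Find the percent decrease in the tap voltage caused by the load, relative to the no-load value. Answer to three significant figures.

12.7 %

Unloaded V = 10.8 × 12.0/641.0 = 0.20218 V.
Loaded: R2‖R_L = 10.45 kΩ, giving V = 10.8 × 10.45/639.5 = 0.17652 V.
Drop = (0.20218 − 0.17652) / 0.20218 = 12.7 %.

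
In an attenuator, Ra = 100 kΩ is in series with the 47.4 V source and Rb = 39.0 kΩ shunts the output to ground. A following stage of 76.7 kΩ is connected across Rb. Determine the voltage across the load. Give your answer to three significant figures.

V_out ≈ 9.74 V

The load sits in parallel with Rb: Rb‖R_L = (39.0 × 76.7) / (39.0 + 76.7) = 25.85 kΩ.
V_out = 47.4 × 25.85 / (100 + 25.85) = 47.4 × 25.85/125.9 = 9.74 V.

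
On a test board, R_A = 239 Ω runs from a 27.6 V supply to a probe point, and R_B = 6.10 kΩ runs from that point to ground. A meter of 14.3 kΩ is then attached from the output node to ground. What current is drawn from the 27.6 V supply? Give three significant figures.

R_B‖R_L = 4276 Ω, so the source sees R_A + R_B‖R_L = 4515 Ω.
I = 27.6 V / 4515 Ω = 6.11 mA.

I ≈ 6.11 mA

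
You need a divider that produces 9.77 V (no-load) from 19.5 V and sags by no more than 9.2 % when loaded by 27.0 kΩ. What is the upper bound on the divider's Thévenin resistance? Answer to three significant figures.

Loading drop = R_th/(R_th + R_L) ≤ 0.0920, so R_th ≤ R_L · ε/(1−ε) = 27.0 kΩ × 0.0920/0.9080 = 2.74 kΩ.
(Any R1, R2 with R2/(R1+R2) = 0.501 and R1‖R2 ≤ 2.74 kΩ will meet the spec.)

R_th ≤ 2.74 kΩ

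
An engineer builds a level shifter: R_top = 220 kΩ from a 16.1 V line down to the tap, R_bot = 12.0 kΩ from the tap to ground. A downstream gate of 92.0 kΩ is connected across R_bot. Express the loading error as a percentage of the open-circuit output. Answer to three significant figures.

11.0 %

The divider's output (Thévenin) resistance is R_top‖R_bot = 11.38 kΩ.
Fractional drop under load = R_th/(R_th + R_L) = 11.38 / (11.38 + 92.0) = 0.1101.
So the output falls by 11.0 %.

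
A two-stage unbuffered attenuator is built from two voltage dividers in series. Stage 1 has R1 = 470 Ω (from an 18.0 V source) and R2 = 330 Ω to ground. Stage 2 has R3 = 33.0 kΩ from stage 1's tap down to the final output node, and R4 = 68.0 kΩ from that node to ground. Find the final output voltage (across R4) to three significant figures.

V_out ≈ 4.99 V

Stage 2 presents R3+R4 = 101000 Ω as a load on stage 1's tap.
Stage 1's lower leg becomes R2‖(R3+R4) = 328.9 Ω, so V_mid = 18.0 × 328.9/798.9 = 7.411 V.
Stage 2 is itself unloaded: V_out = V_mid × R4/(R3+R4) = 7.411 × 68000/101000 = 4.99 V.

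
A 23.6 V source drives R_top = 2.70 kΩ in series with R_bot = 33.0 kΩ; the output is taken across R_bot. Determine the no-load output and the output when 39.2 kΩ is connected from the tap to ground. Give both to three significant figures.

Unloaded: 21.8 V; loaded: 20.5 V

Open-circuit: V = 23.6 × 33.0/(2.70 + 33.0) = 21.8 V.
With the load, R_bot becomes R_bot‖R_L = 17.92 kΩ, so V = 23.6 × 17.92/20.62 = 20.5 V.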